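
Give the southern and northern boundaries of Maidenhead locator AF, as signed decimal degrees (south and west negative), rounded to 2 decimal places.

-40.00, -30.00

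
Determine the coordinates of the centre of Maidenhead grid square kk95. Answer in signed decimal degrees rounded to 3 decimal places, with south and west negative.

Field K=10, K=10: +10·20° lon, +10·10° lat → SW at lon 20°, lat 10°.
Square 9, 5: +9·2° lon, +5·1° lat → SW at lon 38°, lat 15°.
Cell spans 2° lon × 1° lat. Centre is SW corner plus half of each.
latitude 15.500, longitude 39.000.

15.500, 39.000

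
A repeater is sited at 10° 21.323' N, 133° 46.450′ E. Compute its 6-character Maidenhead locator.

PK60vi

Shift to the Maidenhead origin (180°W, 90°S): lon 313.7742, lat 100.3554.
Field (20°×10°, letters A–R): lon ⌊313.7742/20⌋ = 15 → P; lat ⌊100.3554/10⌋ = 10 → K.
Square (2°×1°, digits 0–9): lon ⌊13.7742/2⌋ = 6; lat ⌊0.3554/1⌋ = 0.
Subsquare (5′×2.5′, letters a–x): lon ⌊1.7742/0.0833333⌋ = 21 → v; lat ⌊0.3554/0.0416667⌋ = 8 → i.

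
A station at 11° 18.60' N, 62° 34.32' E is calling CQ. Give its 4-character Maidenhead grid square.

MK11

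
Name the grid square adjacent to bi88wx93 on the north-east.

BI88xx04

Longitude extended square 9; +1 → 10, wraps to 0, carry into subsquare.
Longitude subsquare w = 22; +1 → 23 = x.
Latitude extended square 3; +1 → 4.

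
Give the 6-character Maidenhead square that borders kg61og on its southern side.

Latitude subsquare g = 6; −1 → 5 = f.
The longitude characters are unchanged.

KG61of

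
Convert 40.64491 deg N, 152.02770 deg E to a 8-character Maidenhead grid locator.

Shift to the Maidenhead origin (180°W, 90°S): lon 332.02770, lat 130.64491.
Field: 332.02770/20 → 16 → Q, 130.64491/10 → 13 → N; chars QN.
Square: 12.02770/2 → 6, 0.64491/1 → 0; chars 60.
Subsquare: 0.02770/0.0833333 → 0 → a, 0.64491/0.0416667 → 15 → p; chars ap.
Extended square: 0.02770/0.00833333 → 3, 0.01991/0.00416667 → 4; chars 34.

QN60ap34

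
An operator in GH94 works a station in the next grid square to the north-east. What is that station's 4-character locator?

Longitude square 9; +1 → 10, wraps to 0, carry into field.
Longitude field G = 6; +1 → 7 = H.
Latitude square 4; +1 → 5.

HH05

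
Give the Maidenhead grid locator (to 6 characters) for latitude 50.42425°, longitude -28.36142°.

HO50tk

Offset from 180°W / 90°S: lon 151.6386°, lat 140.4243°.
Field: 151.6386/20 → 7 → H, 140.4243/10 → 14 → O; chars HO.
Square: 11.6386/2 → 5, 0.4243/1 → 0; chars 50.
Subsquare: 1.6386/0.0833333 → 19 → t, 0.4243/0.0416667 → 10 → k; chars tk.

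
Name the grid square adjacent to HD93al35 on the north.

HD93al36

Latitude extended square 5; +1 → 6.
The longitude characters are unchanged.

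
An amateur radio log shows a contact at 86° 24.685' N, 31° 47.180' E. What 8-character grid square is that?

KR56vj48

Add 180° to longitude and 90° to latitude: 211.78633, 176.41142.
Field: 211.78633/20 → 10 → K, 176.41142/10 → 17 → R; chars KR.
Square: 11.78633/2 → 5, 6.41142/1 → 6; chars 56.
Subsquare: 1.78633/0.0833333 → 21 → v, 0.41142/0.0416667 → 9 → j; chars vj.
Extended square: 0.03633/0.00833333 → 4, 0.03642/0.00416667 → 8; chars 48.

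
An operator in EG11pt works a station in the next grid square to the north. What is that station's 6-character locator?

Latitude subsquare t = 19; +1 → 20 = u.
The longitude characters are unchanged.

EG11pu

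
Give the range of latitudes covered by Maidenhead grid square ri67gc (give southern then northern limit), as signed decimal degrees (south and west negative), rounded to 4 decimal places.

Field R=17, I=8: +17·20° lon, +8·10° lat → SW at lon 160°, lat -10°.
Square 6, 7: +6·2° lon, +7·1° lat → SW at lon 172°, lat -3°.
Subsquare g=6, c=2: +6·0.0833333° lon, +2·0.0416667° lat → SW at lon 172.5°, lat -2.91667°.
Cell spans 0.0833333° lon × 0.0416667° lat.
south -2.9167, north -2.8750.

-2.9167, -2.8750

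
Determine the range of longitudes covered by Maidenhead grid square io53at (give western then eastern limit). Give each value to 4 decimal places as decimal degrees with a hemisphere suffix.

10.0000° W, 9.9167° W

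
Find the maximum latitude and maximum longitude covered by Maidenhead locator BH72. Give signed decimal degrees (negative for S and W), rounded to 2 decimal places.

-17.00, -144.00

Field B=1, H=7: +1·20° lon, +7·10° lat → SW at lon -160°, lat -20°.
Square 7, 2: +7·2° lon, +2·1° lat → SW at lon -146°, lat -18°.
Cell spans 2° lon × 1° lat. NE corner is SW corner plus one full cell.
latitude -17.00, longitude -144.00.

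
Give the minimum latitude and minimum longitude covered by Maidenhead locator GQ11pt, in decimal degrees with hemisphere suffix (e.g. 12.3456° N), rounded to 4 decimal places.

Field G=6, Q=16: +6·20° lon, +16·10° lat → SW at lon -60°, lat 70°.
Square 1, 1: +1·2° lon, +1·1° lat → SW at lon -58°, lat 71°.
Subsquare p=15, t=19: +15·0.0833333° lon, +19·0.0416667° lat → SW at lon -56.75°, lat 71.7917°.
latitude 71.7917° N, longitude 56.7500° W.

71.7917° N, 56.7500° W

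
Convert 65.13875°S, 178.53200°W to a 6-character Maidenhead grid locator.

AC04ru

Shift to the Maidenhead origin (180°W, 90°S): lon 1.4680, lat 24.8612.
Field: 1.4680/20 → 0 → A, 24.8612/10 → 2 → C; chars AC.
Square: 1.4680/2 → 0, 4.8612/1 → 4; chars 04.
Subsquare: 1.4680/0.0833333 → 17 → r, 0.8612/0.0416667 → 20 → u; chars ru.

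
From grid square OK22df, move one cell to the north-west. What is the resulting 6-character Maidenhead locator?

OK22cg

Longitude subsquare d = 3; −1 → 2 = c.
Latitude subsquare f = 5; +1 → 6 = g.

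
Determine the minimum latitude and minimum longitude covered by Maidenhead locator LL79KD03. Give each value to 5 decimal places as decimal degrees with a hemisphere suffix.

Field L=11, L=11: +11·20° lon, +11·10° lat → SW at lon 40°, lat 20°.
Square 7, 9: +7·2° lon, +9·1° lat → SW at lon 54°, lat 29°.
Subsquare k=10, d=3: +10·0.0833333° lon, +3·0.0416667° lat → SW at lon 54.8333°, lat 29.125°.
Extended square 0, 3: +0·0.00833333° lon, +3·0.00416667° lat → SW at lon 54.8333°, lat 29.1375°.
latitude 29.13750° N, longitude 54.83333° E.

29.13750° N, 54.83333° E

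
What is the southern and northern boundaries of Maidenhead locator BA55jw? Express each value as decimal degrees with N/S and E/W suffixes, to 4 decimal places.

Field B=1, A=0: +1·20° lon, +0·10° lat → SW at lon -160°, lat -90°.
Square 5, 5: +5·2° lon, +5·1° lat → SW at lon -150°, lat -85°.
Subsquare j=9, w=22: +9·0.0833333° lon, +22·0.0416667° lat → SW at lon -149.25°, lat -84.0833°.
Cell spans 0.0833333° lon × 0.0416667° lat.
south 84.0833° S, north 84.0417° S.

84.0833° S, 84.0417° S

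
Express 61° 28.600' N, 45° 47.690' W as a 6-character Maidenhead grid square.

GP71cl

Add 180° to longitude and 90° to latitude: 134.2052, 151.4767.
Field: lon ⌊134.2052/20⌋ = 6 → G; lat ⌊151.4767/10⌋ = 15 → P.
Square: lon ⌊14.2052/2⌋ = 7; lat ⌊1.4767/1⌋ = 1.
Subsquare: lon ⌊0.2052/0.0833333⌋ = 2 → c; lat ⌊0.4767/0.0416667⌋ = 11 → l.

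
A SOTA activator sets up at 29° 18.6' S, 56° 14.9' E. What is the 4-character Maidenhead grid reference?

LG80

Offset from 180°W / 90°S: lon 236.25°, lat 60.69°.
Field: 236.25/20 → 11 → L, 60.69/10 → 6 → G; chars LG.
Square: 16.25/2 → 8, 0.69/1 → 0; chars 80.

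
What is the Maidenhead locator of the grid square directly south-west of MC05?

LC94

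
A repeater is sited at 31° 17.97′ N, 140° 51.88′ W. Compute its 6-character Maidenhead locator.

Offset from 180°W / 90°S: lon 39.1353°, lat 121.2995°.
Field (20°×10°, letters A–R): 39.1353/20 → 1 → B, 121.2995/10 → 12 → M; chars BM.
Square (2°×1°, digits 0–9): 19.1353/2 → 9, 1.2995/1 → 1; chars 91.
Subsquare (5′×2.5′, letters a–x): 1.1353/0.0833333 → 13 → n, 0.2995/0.0416667 → 7 → h; chars nh.

BM91nh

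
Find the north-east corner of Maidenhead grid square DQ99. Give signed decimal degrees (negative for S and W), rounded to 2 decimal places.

80.00, -100.00

Field D=3, Q=16: +3·20° lon, +16·10° lat → SW at lon -120°, lat 70°.
Square 9, 9: +9·2° lon, +9·1° lat → SW at lon -102°, lat 79°.
Cell spans 2° lon × 1° lat. NE corner is SW corner plus one full cell.
latitude 80.00, longitude -100.00.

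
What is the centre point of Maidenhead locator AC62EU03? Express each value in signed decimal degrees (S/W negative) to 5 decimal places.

-67.15208, -167.66250

Field A=0, C=2: +0·20° lon, +2·10° lat → SW at lon -180°, lat -70°.
Square 6, 2: +6·2° lon, +2·1° lat → SW at lon -168°, lat -68°.
Subsquare e=4, u=20: +4·0.0833333° lon, +20·0.0416667° lat → SW at lon -167.667°, lat -67.1667°.
Extended square 0, 3: +0·0.00833333° lon, +3·0.00416667° lat → SW at lon -167.667°, lat -67.1542°.
Cell spans 0.00833333° lon × 0.00416667° lat. Centre is SW corner plus half of each.
latitude -67.15208, longitude -167.66250.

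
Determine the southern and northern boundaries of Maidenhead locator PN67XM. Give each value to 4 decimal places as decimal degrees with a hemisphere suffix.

47.5000° N, 47.5417° N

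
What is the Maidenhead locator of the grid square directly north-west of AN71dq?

Longitude subsquare d = 3; −1 → 2 = c.
Latitude subsquare q = 16; +1 → 17 = r.

AN71cr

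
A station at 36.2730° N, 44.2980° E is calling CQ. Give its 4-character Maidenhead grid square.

LM26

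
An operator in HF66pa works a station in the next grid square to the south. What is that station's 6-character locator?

Latitude subsquare a = 0; −1 → -1, wraps to 23 = x, carry into square.
Latitude square 6; −1 → 5.
The longitude characters are unchanged.

HF65px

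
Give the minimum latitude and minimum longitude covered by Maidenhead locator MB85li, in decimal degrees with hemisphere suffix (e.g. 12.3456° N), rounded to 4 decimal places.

Field M=12, B=1: +12·20° lon, +1·10° lat → SW at lon 60°, lat -80°.
Square 8, 5: +8·2° lon, +5·1° lat → SW at lon 76°, lat -75°.
Subsquare l=11, i=8: +11·0.0833333° lon, +8·0.0416667° lat → SW at lon 76.9167°, lat -74.6667°.
latitude 74.6667° S, longitude 76.9167° E.

74.6667° S, 76.9167° E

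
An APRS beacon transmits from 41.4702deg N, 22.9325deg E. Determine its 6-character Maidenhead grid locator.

KN11ll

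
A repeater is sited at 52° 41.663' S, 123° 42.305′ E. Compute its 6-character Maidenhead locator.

PD17uh

Add 180° to longitude and 90° to latitude: 303.7051, 37.3056.
Field (20°×10°, letters A–R): 303.7051/20 → 15 → P, 37.3056/10 → 3 → D; chars PD.
Square (2°×1°, digits 0–9): 3.7051/2 → 1, 7.3056/1 → 7; chars 17.
Subsquare (5′×2.5′, letters a–x): 1.7051/0.0833333 → 20 → u, 0.3056/0.0416667 → 7 → h; chars uh.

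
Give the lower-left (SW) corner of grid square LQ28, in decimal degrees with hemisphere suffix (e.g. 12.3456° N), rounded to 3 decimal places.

78.000° N, 44.000° E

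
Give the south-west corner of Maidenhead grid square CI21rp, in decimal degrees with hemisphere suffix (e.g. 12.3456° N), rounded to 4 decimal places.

8.3750° S, 134.5833° W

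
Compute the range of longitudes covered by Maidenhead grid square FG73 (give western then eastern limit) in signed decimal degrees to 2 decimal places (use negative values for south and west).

-66.00, -64.00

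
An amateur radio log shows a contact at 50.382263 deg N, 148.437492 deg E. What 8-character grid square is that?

QO40fj21

Add 180° to longitude and 90° to latitude: 328.43749, 140.38226.
Field (20°×10°, letters A–R): 328.43749/20 → 16 → Q, 140.38226/10 → 14 → O; chars QO.
Square (2°×1°, digits 0–9): 8.43749/2 → 4, 0.38226/1 → 0; chars 40.
Subsquare (5′×2.5′, letters a–x): 0.43749/0.0833333 → 5 → f, 0.38226/0.0416667 → 9 → j; chars fj.
Extended square (30″×15″, digits 0–9): 0.02083/0.00833333 → 2, 0.00726/0.00416667 → 1; chars 21.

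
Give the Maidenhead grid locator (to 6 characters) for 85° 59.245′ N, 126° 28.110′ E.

Add 180° to longitude and 90° to latitude: 306.4685, 175.9874.
Field: lon ⌊306.4685/20⌋ = 15 → P; lat ⌊175.9874/10⌋ = 17 → R.
Square: lon ⌊6.4685/2⌋ = 3; lat ⌊5.9874/1⌋ = 5.
Subsquare: lon ⌊0.4685/0.0833333⌋ = 5 → f; lat ⌊0.9874/0.0416667⌋ = 23 → x.

PR35fx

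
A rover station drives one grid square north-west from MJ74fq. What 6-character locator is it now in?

MJ74er

Longitude subsquare f = 5; −1 → 4 = e.
Latitude subsquare q = 16; +1 → 17 = r.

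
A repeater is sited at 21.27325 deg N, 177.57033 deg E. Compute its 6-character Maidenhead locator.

Offset from 180°W / 90°S: lon 357.5703°, lat 111.2733°.
Field: 357.5703/20 → 17 → R, 111.2733/10 → 11 → L; chars RL.
Square: 17.5703/2 → 8, 1.2733/1 → 1; chars 81.
Subsquare: 1.5703/0.0833333 → 18 → s, 0.2733/0.0416667 → 6 → g; chars sg.

RL81sg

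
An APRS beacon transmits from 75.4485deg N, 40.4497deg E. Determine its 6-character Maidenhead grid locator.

LQ05fk

Offset from 180°W / 90°S: lon 220.4497°, lat 165.4485°.
Field (20°×10°, letters A–R): lon ⌊220.4497/20⌋ = 11 → L; lat ⌊165.4485/10⌋ = 16 → Q.
Square (2°×1°, digits 0–9): lon ⌊0.4497/2⌋ = 0; lat ⌊5.4485/1⌋ = 5.
Subsquare (5′×2.5′, letters a–x): lon ⌊0.4497/0.0833333⌋ = 5 → f; lat ⌊0.4485/0.0416667⌋ = 10 → k.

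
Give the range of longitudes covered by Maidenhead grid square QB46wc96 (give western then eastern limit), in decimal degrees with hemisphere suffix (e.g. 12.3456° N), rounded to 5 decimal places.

Field Q=16, B=1: +16·20° lon, +1·10° lat → SW at lon 140°, lat -80°.
Square 4, 6: +4·2° lon, +6·1° lat → SW at lon 148°, lat -74°.
Subsquare w=22, c=2: +22·0.0833333° lon, +2·0.0416667° lat → SW at lon 149.833°, lat -73.9167°.
Extended square 9, 6: +9·0.00833333° lon, +6·0.00416667° lat → SW at lon 149.908°, lat -73.8917°.
Cell spans 0.00833333° lon × 0.00416667° lat.
west 149.90833° E, east 149.91667° E.

149.90833° E, 149.91667° E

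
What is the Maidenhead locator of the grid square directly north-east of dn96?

Longitude square 9; +1 → 10, wraps to 0, carry into field.
Longitude field D = 3; +1 → 4 = E.
Latitude square 6; +1 → 7.

EN07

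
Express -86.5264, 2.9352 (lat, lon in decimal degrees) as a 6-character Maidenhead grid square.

JA13ll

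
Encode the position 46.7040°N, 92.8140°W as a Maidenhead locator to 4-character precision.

Offset from 180°W / 90°S: lon 87.19°, lat 136.70°.
Field (20°×10°, letters A–R): 87.19/20 → 4 → E, 136.70/10 → 13 → N; chars EN.
Square (2°×1°, digits 0–9): 7.19/2 → 3, 6.70/1 → 6; chars 36.

EN36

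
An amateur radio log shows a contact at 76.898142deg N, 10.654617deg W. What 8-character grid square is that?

Offset from 180°W / 90°S: lon 169.34538°, lat 166.89814°.
Field (20°×10°, letters A–R): 169.34538/20 → 8 → I, 166.89814/10 → 16 → Q; chars IQ.
Square (2°×1°, digits 0–9): 9.34538/2 → 4, 6.89814/1 → 6; chars 46.
Subsquare (5′×2.5′, letters a–x): 1.34538/0.0833333 → 16 → q, 0.89814/0.0416667 → 21 → v; chars qv.
Extended square (30″×15″, digits 0–9): 0.01205/0.00833333 → 1, 0.02314/0.00416667 → 5; chars 15.

IQ46qv15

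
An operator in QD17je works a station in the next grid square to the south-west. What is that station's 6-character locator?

Longitude subsquare j = 9; −1 → 8 = i.
Latitude subsquare e = 4; −1 → 3 = d.

QD17id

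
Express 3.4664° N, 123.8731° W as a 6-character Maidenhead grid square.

Shift to the Maidenhead origin (180°W, 90°S): lon 56.1269, lat 93.4664.
Field (20°×10°, letters A–R): lon ⌊56.1269/20⌋ = 2 → C; lat ⌊93.4664/10⌋ = 9 → J.
Square (2°×1°, digits 0–9): lon ⌊16.1269/2⌋ = 8; lat ⌊3.4664/1⌋ = 3.
Subsquare (5′×2.5′, letters a–x): lon ⌊0.1269/0.0833333⌋ = 1 → b; lat ⌊0.4664/0.0416667⌋ = 11 → l.

CJ83bl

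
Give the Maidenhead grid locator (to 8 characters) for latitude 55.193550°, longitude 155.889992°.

QO75we66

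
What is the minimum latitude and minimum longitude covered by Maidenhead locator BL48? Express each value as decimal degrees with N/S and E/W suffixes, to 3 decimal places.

28.000° N, 152.000° W

Field B=1, L=11: +1·20° lon, +11·10° lat → SW at lon -160°, lat 20°.
Square 4, 8: +4·2° lon, +8·1° lat → SW at lon -152°, lat 28°.
latitude 28.000° N, longitude 152.000° W.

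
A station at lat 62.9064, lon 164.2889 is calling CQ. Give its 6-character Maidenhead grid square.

Shift to the Maidenhead origin (180°W, 90°S): lon 344.2889, lat 152.9064.
Field (20°×10°, letters A–R): 344.2889/20 → 17 → R, 152.9064/10 → 15 → P; chars RP.
Square (2°×1°, digits 0–9): 4.2889/2 → 2, 2.9064/1 → 2; chars 22.
Subsquare (5′×2.5′, letters a–x): 0.2889/0.0833333 → 3 → d, 0.9064/0.0416667 → 21 → v; chars dv.

RP22dv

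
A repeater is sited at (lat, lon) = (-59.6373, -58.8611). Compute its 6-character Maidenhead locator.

GD00ni

Offset from 180°W / 90°S: lon 121.1389°, lat 30.3627°.
Field: 121.1389/20 → 6 → G, 30.3627/10 → 3 → D; chars GD.
Square: 1.1389/2 → 0, 0.3627/1 → 0; chars 00.
Subsquare: 1.1389/0.0833333 → 13 → n, 0.3627/0.0416667 → 8 → i; chars ni.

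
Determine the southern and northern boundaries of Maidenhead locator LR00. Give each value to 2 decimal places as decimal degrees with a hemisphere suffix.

80.00° N, 81.00° N

Field L=11, R=17: +11·20° lon, +17·10° lat → SW at lon 40°, lat 80°.
Square 0, 0: +0·2° lon, +0·1° lat → SW at lon 40°, lat 80°.
Cell spans 2° lon × 1° lat.
south 80.00° N, north 81.00° N.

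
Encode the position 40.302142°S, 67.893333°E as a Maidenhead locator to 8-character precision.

Offset from 180°W / 90°S: lon 247.89333°, lat 49.69786°.
Field: lon ⌊247.89333/20⌋ = 12 → M; lat ⌊49.69786/10⌋ = 4 → E.
Square: lon ⌊7.89333/2⌋ = 3; lat ⌊9.69786/1⌋ = 9.
Subsquare: lon ⌊1.89333/0.0833333⌋ = 22 → w; lat ⌊0.69786/0.0416667⌋ = 16 → q.
Extended square: lon ⌊0.06000/0.00833333⌋ = 7; lat ⌊0.03119/0.00416667⌋ = 7.

ME39wq77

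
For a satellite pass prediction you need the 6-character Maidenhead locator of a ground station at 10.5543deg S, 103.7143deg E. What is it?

Offset from 180°W / 90°S: lon 283.7143°, lat 79.4457°.
Field: lon ⌊283.7143/20⌋ = 14 → O; lat ⌊79.4457/10⌋ = 7 → H.
Square: lon ⌊3.7143/2⌋ = 1; lat ⌊9.4457/1⌋ = 9.
Subsquare: lon ⌊1.7143/0.0833333⌋ = 20 → u; lat ⌊0.4457/0.0416667⌋ = 10 → k.

OH19uk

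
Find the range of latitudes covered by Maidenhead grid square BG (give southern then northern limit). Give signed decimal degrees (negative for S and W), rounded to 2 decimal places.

Field B=1, G=6: +1·20° lon, +6·10° lat → SW at lon -160°, lat -30°.
Cell spans 20° lon × 10° lat.
south -30.00, north -20.00.

-30.00, -20.00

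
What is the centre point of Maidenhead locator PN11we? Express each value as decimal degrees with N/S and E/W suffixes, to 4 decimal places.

Field P=15, N=13: +15·20° lon, +13·10° lat → SW at lon 120°, lat 40°.
Square 1, 1: +1·2° lon, +1·1° lat → SW at lon 122°, lat 41°.
Subsquare w=22, e=4: +22·0.0833333° lon, +4·0.0416667° lat → SW at lon 123.833°, lat 41.1667°.
Cell spans 0.0833333° lon × 0.0416667° lat. Centre is SW corner plus half of each.
latitude 41.1875° N, longitude 123.8750° E.

41.1875° N, 123.8750° E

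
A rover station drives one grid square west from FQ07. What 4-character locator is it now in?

EQ97

Longitude square 0; −1 → -1, wraps to 9, carry into field.
Longitude field F = 5; −1 → 4 = E.
The latitude characters are unchanged.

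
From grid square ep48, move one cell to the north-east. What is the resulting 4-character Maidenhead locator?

EP59

Longitude square 4; +1 → 5.
Latitude square 8; +1 → 9.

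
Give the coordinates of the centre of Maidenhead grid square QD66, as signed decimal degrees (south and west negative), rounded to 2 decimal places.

Field Q=16, D=3: +16·20° lon, +3·10° lat → SW at lon 140°, lat -60°.
Square 6, 6: +6·2° lon, +6·1° lat → SW at lon 152°, lat -54°.
Cell spans 2° lon × 1° lat. Centre is SW corner plus half of each.
latitude -53.50, longitude 153.00.

-53.50, 153.00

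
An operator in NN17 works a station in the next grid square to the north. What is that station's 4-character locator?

Latitude square 7; +1 → 8.
The longitude characters are unchanged.

NN18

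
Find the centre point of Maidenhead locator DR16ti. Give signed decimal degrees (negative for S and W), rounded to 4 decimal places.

Field D=3, R=17: +3·20° lon, +17·10° lat → SW at lon -120°, lat 80°.
Square 1, 6: +1·2° lon, +6·1° lat → SW at lon -118°, lat 86°.
Subsquare t=19, i=8: +19·0.0833333° lon, +8·0.0416667° lat → SW at lon -116.417°, lat 86.3333°.
Cell spans 0.0833333° lon × 0.0416667° lat. Centre is SW corner plus half of each.
latitude 86.3542, longitude -116.3750.

86.3542, -116.3750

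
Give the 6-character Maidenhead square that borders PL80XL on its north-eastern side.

PL90am

Longitude subsquare x = 23; +1 → 24, wraps to 0 = a, carry into square.
Longitude square 8; +1 → 9.
Latitude subsquare l = 11; +1 → 12 = m.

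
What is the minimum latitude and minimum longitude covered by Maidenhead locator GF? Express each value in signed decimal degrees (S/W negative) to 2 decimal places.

-40.00, -60.00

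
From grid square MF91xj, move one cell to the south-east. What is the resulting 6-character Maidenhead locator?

NF01ai

Longitude subsquare x = 23; +1 → 24, wraps to 0 = a, carry into square.
Longitude square 9; +1 → 10, wraps to 0, carry into field.
Longitude field M = 12; +1 → 13 = N.
Latitude subsquare j = 9; −1 → 8 = i.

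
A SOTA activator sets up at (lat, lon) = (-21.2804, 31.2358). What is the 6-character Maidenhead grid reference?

Shift to the Maidenhead origin (180°W, 90°S): lon 211.2358, lat 68.7196.
Field: lon ⌊211.2358/20⌋ = 10 → K; lat ⌊68.7196/10⌋ = 6 → G.
Square: lon ⌊11.2358/2⌋ = 5; lat ⌊8.7196/1⌋ = 8.
Subsquare: lon ⌊1.2358/0.0833333⌋ = 14 → o; lat ⌊0.7196/0.0416667⌋ = 17 → r.

KG58or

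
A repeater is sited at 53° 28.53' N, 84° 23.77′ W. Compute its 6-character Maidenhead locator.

Add 180° to longitude and 90° to latitude: 95.6038, 143.4755.
Field (20°×10°, letters A–R): 95.6038/20 → 4 → E, 143.4755/10 → 14 → O; chars EO.
Square (2°×1°, digits 0–9): 15.6038/2 → 7, 3.4755/1 → 3; chars 73.
Subsquare (5′×2.5′, letters a–x): 1.6038/0.0833333 → 19 → t, 0.4755/0.0416667 → 11 → l; chars tl.

EO73tl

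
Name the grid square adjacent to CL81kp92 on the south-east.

CL81lp01

Longitude extended square 9; +1 → 10, wraps to 0, carry into subsquare.
Longitude subsquare k = 10; +1 → 11 = l.
Latitude extended square 2; −1 → 1.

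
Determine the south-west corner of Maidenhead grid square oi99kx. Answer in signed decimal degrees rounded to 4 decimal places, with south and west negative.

-0.0417, 118.8333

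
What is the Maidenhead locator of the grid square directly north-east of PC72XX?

PC83aa

Longitude subsquare x = 23; +1 → 24, wraps to 0 = a, carry into square.
Longitude square 7; +1 → 8.
Latitude subsquare x = 23; +1 → 24, wraps to 0 = a, carry into square.
Latitude square 2; +1 → 3.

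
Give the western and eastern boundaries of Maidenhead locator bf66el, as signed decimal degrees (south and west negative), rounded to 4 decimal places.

-147.6667, -147.5833

Field B=1, F=5: +1·20° lon, +5·10° lat → SW at lon -160°, lat -40°.
Square 6, 6: +6·2° lon, +6·1° lat → SW at lon -148°, lat -34°.
Subsquare e=4, l=11: +4·0.0833333° lon, +11·0.0416667° lat → SW at lon -147.667°, lat -33.5417°.
Cell spans 0.0833333° lon × 0.0416667° lat.
west -147.6667, east -147.5833.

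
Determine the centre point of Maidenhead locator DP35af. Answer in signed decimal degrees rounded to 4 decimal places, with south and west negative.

Field D=3, P=15: +3·20° lon, +15·10° lat → SW at lon -120°, lat 60°.
Square 3, 5: +3·2° lon, +5·1° lat → SW at lon -114°, lat 65°.
Subsquare a=0, f=5: +0·0.0833333° lon, +5·0.0416667° lat → SW at lon -114°, lat 65.2083°.
Cell spans 0.0833333° lon × 0.0416667° lat. Centre is SW corner plus half of each.
latitude 65.2292, longitude -113.9583.

65.2292, -113.9583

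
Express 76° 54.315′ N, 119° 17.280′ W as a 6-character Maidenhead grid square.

Add 180° to longitude and 90° to latitude: 60.7120, 166.9052.
Field: lon ⌊60.7120/20⌋ = 3 → D; lat ⌊166.9052/10⌋ = 16 → Q.
Square: lon ⌊0.7120/2⌋ = 0; lat ⌊6.9052/1⌋ = 6.
Subsquare: lon ⌊0.7120/0.0833333⌋ = 8 → i; lat ⌊0.9052/0.0416667⌋ = 21 → v.

DQ06iv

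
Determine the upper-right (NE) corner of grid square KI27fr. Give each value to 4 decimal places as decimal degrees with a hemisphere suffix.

2.2500° S, 24.5000° E

Field K=10, I=8: +10·20° lon, +8·10° lat → SW at lon 20°, lat -10°.
Square 2, 7: +2·2° lon, +7·1° lat → SW at lon 24°, lat -3°.
Subsquare f=5, r=17: +5·0.0833333° lon, +17·0.0416667° lat → SW at lon 24.4167°, lat -2.29167°.
Cell spans 0.0833333° lon × 0.0416667° lat. NE corner is SW corner plus one full cell.
latitude 2.2500° S, longitude 24.5000° E.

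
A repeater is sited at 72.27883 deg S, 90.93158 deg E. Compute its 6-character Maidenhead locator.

NB57lr

Shift to the Maidenhead origin (180°W, 90°S): lon 270.9316, lat 17.7212.
Field: 270.9316/20 → 13 → N, 17.7212/10 → 1 → B; chars NB.
Square: 10.9316/2 → 5, 7.7212/1 → 7; chars 57.
Subsquare: 0.9316/0.0833333 → 11 → l, 0.7212/0.0416667 → 17 → r; chars lr.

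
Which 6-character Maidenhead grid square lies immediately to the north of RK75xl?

RK75xm

Latitude subsquare l = 11; +1 → 12 = m.
The longitude characters are unchanged.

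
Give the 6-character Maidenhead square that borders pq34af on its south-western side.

Longitude subsquare a = 0; −1 → -1, wraps to 23 = x, carry into square.
Longitude square 3; −1 → 2.
Latitude subsquare f = 5; −1 → 4 = e.

PQ24xe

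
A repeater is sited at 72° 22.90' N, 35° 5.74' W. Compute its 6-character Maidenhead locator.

HQ22kj

Add 180° to longitude and 90° to latitude: 144.9043, 162.3817.
Field: lon ⌊144.9043/20⌋ = 7 → H; lat ⌊162.3817/10⌋ = 16 → Q.
Square: lon ⌊4.9043/2⌋ = 2; lat ⌊2.3817/1⌋ = 2.
Subsquare: lon ⌊0.9043/0.0833333⌋ = 10 → k; lat ⌊0.3817/0.0416667⌋ = 9 → j.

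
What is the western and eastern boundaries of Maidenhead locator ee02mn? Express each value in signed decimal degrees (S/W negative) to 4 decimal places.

Field E=4, E=4: +4·20° lon, +4·10° lat → SW at lon -100°, lat -50°.
Square 0, 2: +0·2° lon, +2·1° lat → SW at lon -100°, lat -48°.
Subsquare m=12, n=13: +12·0.0833333° lon, +13·0.0416667° lat → SW at lon -99°, lat -47.4583°.
Cell spans 0.0833333° lon × 0.0416667° lat.
west -99.0000, east -98.9167.

-99.0000, -98.9167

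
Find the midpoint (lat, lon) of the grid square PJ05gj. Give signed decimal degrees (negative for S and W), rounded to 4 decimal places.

Field P=15, J=9: +15·20° lon, +9·10° lat → SW at lon 120°, lat 0°.
Square 0, 5: +0·2° lon, +5·1° lat → SW at lon 120°, lat 5°.
Subsquare g=6, j=9: +6·0.0833333° lon, +9·0.0416667° lat → SW at lon 120.5°, lat 5.375°.
Cell spans 0.0833333° lon × 0.0416667° lat. Centre is SW corner plus half of each.
latitude 5.3958, longitude 120.5417.

5.3958, 120.5417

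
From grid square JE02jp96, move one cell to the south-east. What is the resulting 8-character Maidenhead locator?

JE02kp05

Longitude extended square 9; +1 → 10, wraps to 0, carry into subsquare.
Longitude subsquare j = 9; +1 → 10 = k.
Latitude extended square 6; −1 → 5.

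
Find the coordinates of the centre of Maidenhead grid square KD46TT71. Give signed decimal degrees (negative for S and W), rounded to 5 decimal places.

-53.20208, 29.64583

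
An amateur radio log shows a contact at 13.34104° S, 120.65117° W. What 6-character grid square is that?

CH96qp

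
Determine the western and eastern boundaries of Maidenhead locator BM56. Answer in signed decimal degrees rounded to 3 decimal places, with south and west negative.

-150.000, -148.000

Field B=1, M=12: +1·20° lon, +12·10° lat → SW at lon -160°, lat 30°.
Square 5, 6: +5·2° lon, +6·1° lat → SW at lon -150°, lat 36°.
Cell spans 2° lon × 1° lat.
west -150.000, east -148.000.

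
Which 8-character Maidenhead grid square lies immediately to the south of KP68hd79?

Latitude extended square 9; −1 → 8.
The longitude characters are unchanged.

KP68hd78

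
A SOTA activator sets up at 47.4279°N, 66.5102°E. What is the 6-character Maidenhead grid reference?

MN37gk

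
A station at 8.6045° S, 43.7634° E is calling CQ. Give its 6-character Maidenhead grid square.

LI11vj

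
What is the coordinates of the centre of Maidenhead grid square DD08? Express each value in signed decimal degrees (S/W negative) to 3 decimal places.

-51.500, -119.000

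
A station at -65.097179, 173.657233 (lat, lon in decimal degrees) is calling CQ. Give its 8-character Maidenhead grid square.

RC64tv86

Offset from 180°W / 90°S: lon 353.65723°, lat 24.90282°.
Field: lon ⌊353.65723/20⌋ = 17 → R; lat ⌊24.90282/10⌋ = 2 → C.
Square: lon ⌊13.65723/2⌋ = 6; lat ⌊4.90282/1⌋ = 4.
Subsquare: lon ⌊1.65723/0.0833333⌋ = 19 → t; lat ⌊0.90282/0.0416667⌋ = 21 → v.
Extended square: lon ⌊0.07390/0.00833333⌋ = 8; lat ⌊0.02782/0.00416667⌋ = 6.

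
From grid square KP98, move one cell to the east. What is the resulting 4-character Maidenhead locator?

Longitude square 9; +1 → 10, wraps to 0, carry into field.
Longitude field K = 10; +1 → 11 = L.
The latitude characters are unchanged.

LP08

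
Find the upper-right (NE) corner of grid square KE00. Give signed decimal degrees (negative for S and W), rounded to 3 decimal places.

-49.000, 22.000

Field K=10, E=4: +10·20° lon, +4·10° lat → SW at lon 20°, lat -50°.
Square 0, 0: +0·2° lon, +0·1° lat → SW at lon 20°, lat -50°.
Cell spans 2° lon × 1° lat. NE corner is SW corner plus one full cell.
latitude -49.000, longitude 22.000.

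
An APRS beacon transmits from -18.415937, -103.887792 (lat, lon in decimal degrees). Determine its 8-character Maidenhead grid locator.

DH81bo30

Shift to the Maidenhead origin (180°W, 90°S): lon 76.11221, lat 71.58406.
Field (20°×10°, letters A–R): 76.11221/20 → 3 → D, 71.58406/10 → 7 → H; chars DH.
Square (2°×1°, digits 0–9): 16.11221/2 → 8, 1.58406/1 → 1; chars 81.
Subsquare (5′×2.5′, letters a–x): 0.11221/0.0833333 → 1 → b, 0.58406/0.0416667 → 14 → o; chars bo.
Extended square (30″×15″, digits 0–9): 0.02887/0.00833333 → 3, 0.00073/0.00416667 → 0; chars 30.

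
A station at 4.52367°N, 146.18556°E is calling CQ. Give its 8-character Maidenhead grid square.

QJ34cm25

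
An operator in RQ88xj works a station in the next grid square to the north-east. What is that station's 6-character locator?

Longitude subsquare x = 23; +1 → 24, wraps to 0 = a, carry into square.
Longitude square 8; +1 → 9.
Latitude subsquare j = 9; +1 → 10 = k.

RQ98ak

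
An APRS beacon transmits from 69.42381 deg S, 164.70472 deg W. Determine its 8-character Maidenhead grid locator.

AC70pn58

Add 180° to longitude and 90° to latitude: 15.29528, 20.57619.
Field: lon ⌊15.29528/20⌋ = 0 → A; lat ⌊20.57619/10⌋ = 2 → C.
Square: lon ⌊15.29528/2⌋ = 7; lat ⌊0.57619/1⌋ = 0.
Subsquare: lon ⌊1.29528/0.0833333⌋ = 15 → p; lat ⌊0.57619/0.0416667⌋ = 13 → n.
Extended square: lon ⌊0.04528/0.00833333⌋ = 5; lat ⌊0.03452/0.00416667⌋ = 8.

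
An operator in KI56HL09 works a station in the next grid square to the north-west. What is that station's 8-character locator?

Longitude extended square 0; −1 → -1, wraps to 9, carry into subsquare.
Longitude subsquare h = 7; −1 → 6 = g.
Latitude extended square 9; +1 → 10, wraps to 0, carry into subsquare.
Latitude subsquare l = 11; +1 → 12 = m.

KI56gm90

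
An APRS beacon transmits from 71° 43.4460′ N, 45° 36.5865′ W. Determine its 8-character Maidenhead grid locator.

GQ71er63

Shift to the Maidenhead origin (180°W, 90°S): lon 134.39022, lat 161.72410.
Field: 134.39022/20 → 6 → G, 161.72410/10 → 16 → Q; chars GQ.
Square: 14.39022/2 → 7, 1.72410/1 → 1; chars 71.
Subsquare: 0.39022/0.0833333 → 4 → e, 0.72410/0.0416667 → 17 → r; chars er.
Extended square: 0.05689/0.00833333 → 6, 0.01577/0.00416667 → 3; chars 63.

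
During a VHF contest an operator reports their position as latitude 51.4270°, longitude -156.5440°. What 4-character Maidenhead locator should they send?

BO11

Shift to the Maidenhead origin (180°W, 90°S): lon 23.46, lat 141.43.
Field: lon ⌊23.46/20⌋ = 1 → B; lat ⌊141.43/10⌋ = 14 → O.
Square: lon ⌊3.46/2⌋ = 1; lat ⌊1.43/1⌋ = 1.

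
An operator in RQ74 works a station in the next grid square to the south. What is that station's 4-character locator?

RQ73

Latitude square 4; −1 → 3.
The longitude characters are unchanged.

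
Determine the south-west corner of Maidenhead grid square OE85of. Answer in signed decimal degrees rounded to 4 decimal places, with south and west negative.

Field O=14, E=4: +14·20° lon, +4·10° lat → SW at lon 100°, lat -50°.
Square 8, 5: +8·2° lon, +5·1° lat → SW at lon 116°, lat -45°.
Subsquare o=14, f=5: +14·0.0833333° lon, +5·0.0416667° lat → SW at lon 117.167°, lat -44.7917°.
latitude -44.7917, longitude 117.1667.

-44.7917, 117.1667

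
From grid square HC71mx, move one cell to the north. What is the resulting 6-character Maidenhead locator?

HC72ma

Latitude subsquare x = 23; +1 → 24, wraps to 0 = a, carry into square.
Latitude square 1; +1 → 2.
The longitude characters are unchanged.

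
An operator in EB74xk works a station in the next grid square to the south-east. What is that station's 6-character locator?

Longitude subsquare x = 23; +1 → 24, wraps to 0 = a, carry into square.
Longitude square 7; +1 → 8.
Latitude subsquare k = 10; −1 → 9 = j.

EB84aj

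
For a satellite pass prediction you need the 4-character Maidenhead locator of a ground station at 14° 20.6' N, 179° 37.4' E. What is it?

Shift to the Maidenhead origin (180°W, 90°S): lon 359.62, lat 104.34.
Field (20°×10°, letters A–R): lon ⌊359.62/20⌋ = 17 → R; lat ⌊104.34/10⌋ = 10 → K.
Square (2°×1°, digits 0–9): lon ⌊19.62/2⌋ = 9; lat ⌊4.34/1⌋ = 4.

RK94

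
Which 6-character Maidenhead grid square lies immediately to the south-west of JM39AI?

Longitude subsquare a = 0; −1 → -1, wraps to 23 = x, carry into square.
Longitude square 3; −1 → 2.
Latitude subsquare i = 8; −1 → 7 = h.

JM29xh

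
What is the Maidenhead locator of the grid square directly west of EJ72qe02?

Longitude extended square 0; −1 → -1, wraps to 9, carry into subsquare.
Longitude subsquare q = 16; −1 → 15 = p.
The latitude characters are unchanged.

EJ72pe92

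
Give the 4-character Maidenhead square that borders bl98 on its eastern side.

CL08

Longitude square 9; +1 → 10, wraps to 0, carry into field.
Longitude field B = 1; +1 → 2 = C.
The latitude characters are unchanged.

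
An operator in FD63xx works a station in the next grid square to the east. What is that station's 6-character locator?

Longitude subsquare x = 23; +1 → 24, wraps to 0 = a, carry into square.
Longitude square 6; +1 → 7.
The latitude characters are unchanged.

FD73ax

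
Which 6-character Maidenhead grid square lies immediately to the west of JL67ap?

JL57xp

Longitude subsquare a = 0; −1 → -1, wraps to 23 = x, carry into square.
Longitude square 6; −1 → 5.
The latitude characters are unchanged.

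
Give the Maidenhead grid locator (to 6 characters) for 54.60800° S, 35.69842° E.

KD75uj

Offset from 180°W / 90°S: lon 215.6984°, lat 35.3920°.
Field (20°×10°, letters A–R): 215.6984/20 → 10 → K, 35.3920/10 → 3 → D; chars KD.
Square (2°×1°, digits 0–9): 15.6984/2 → 7, 5.3920/1 → 5; chars 75.
Subsquare (5′×2.5′, letters a–x): 1.6984/0.0833333 → 20 → u, 0.3920/0.0416667 → 9 → j; chars uj.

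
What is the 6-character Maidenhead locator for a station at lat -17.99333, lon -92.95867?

EH32ma

Offset from 180°W / 90°S: lon 87.0413°, lat 72.0067°.
Field: 87.0413/20 → 4 → E, 72.0067/10 → 7 → H; chars EH.
Square: 7.0413/2 → 3, 2.0067/1 → 2; chars 32.
Subsquare: 1.0413/0.0833333 → 12 → m, 0.0067/0.0416667 → 0 → a; chars ma.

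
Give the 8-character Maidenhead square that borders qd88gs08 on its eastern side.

Longitude extended square 0; +1 → 1.
The latitude characters are unchanged.

QD88gs18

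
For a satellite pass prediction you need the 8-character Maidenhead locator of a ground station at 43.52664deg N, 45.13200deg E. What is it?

LN23nm56

Offset from 180°W / 90°S: lon 225.13200°, lat 133.52664°.
Field: lon ⌊225.13200/20⌋ = 11 → L; lat ⌊133.52664/10⌋ = 13 → N.
Square: lon ⌊5.13200/2⌋ = 2; lat ⌊3.52664/1⌋ = 3.
Subsquare: lon ⌊1.13200/0.0833333⌋ = 13 → n; lat ⌊0.52664/0.0416667⌋ = 12 → m.
Extended square: lon ⌊0.04867/0.00833333⌋ = 5; lat ⌊0.02664/0.00416667⌋ = 6.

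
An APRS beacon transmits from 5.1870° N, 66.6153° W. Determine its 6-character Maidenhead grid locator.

Shift to the Maidenhead origin (180°W, 90°S): lon 113.3847, lat 95.1870.
Field: lon ⌊113.3847/20⌋ = 5 → F; lat ⌊95.1870/10⌋ = 9 → J.
Square: lon ⌊13.3847/2⌋ = 6; lat ⌊5.1870/1⌋ = 5.
Subsquare: lon ⌊1.3847/0.0833333⌋ = 16 → q; lat ⌊0.1870/0.0416667⌋ = 4 → e.

FJ65qe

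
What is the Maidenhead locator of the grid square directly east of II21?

Longitude square 2; +1 → 3.
The latitude characters are unchanged.

II31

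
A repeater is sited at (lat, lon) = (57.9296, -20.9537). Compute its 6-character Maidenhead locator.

HO97mw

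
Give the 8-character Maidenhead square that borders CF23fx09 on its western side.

Longitude extended square 0; −1 → -1, wraps to 9, carry into subsquare.
Longitude subsquare f = 5; −1 → 4 = e.
The latitude characters are unchanged.

CF23ex99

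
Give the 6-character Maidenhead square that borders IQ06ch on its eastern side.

Longitude subsquare c = 2; +1 → 3 = d.
The latitude characters are unchanged.

IQ06dh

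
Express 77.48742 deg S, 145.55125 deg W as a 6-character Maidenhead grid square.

BB72fm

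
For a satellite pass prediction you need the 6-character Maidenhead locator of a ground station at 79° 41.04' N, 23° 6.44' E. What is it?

KQ19nq

Offset from 180°W / 90°S: lon 203.1073°, lat 169.6840°.
Field: 203.1073/20 → 10 → K, 169.6840/10 → 16 → Q; chars KQ.
Square: 3.1073/2 → 1, 9.6840/1 → 9; chars 19.
Subsquare: 1.1073/0.0833333 → 13 → n, 0.6840/0.0416667 → 16 → q; chars nq.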